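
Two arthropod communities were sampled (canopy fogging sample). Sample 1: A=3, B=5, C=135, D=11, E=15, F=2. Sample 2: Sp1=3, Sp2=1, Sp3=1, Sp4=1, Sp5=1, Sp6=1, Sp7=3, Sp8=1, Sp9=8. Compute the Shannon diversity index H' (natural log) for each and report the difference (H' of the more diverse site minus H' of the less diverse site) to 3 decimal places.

Sample 1: N=171, proportions 0.01754, 0.02924, 0.78947, 0.06433, 0.08772, 0.0117, giving H' = 0.80284 (working shown to 5 dp, full precision carried).
Sample 2: N=20, proportions 0.15, 0.05, 0.05, 0.05, 0.05, 0.05, 0.15, 0.05, 0.4, giving H' = 1.83437.
Difference = |0.80284 − 1.83437| = 1.03153, i.e. 1.032 to 3 decimal places.

1.032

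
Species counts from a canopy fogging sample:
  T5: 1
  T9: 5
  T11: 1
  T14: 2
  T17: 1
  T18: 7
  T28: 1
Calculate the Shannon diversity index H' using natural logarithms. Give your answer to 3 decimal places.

Total N = 1+5+1+2+1+7+1 = 18, so the proportions are 0.05556, 0.27778, 0.05556, 0.11111, 0.05556, 0.38889, 0.05556 (working shown to 5 dp, full precision carried).
Each pᵢ ln pᵢ term: 0.05556×(-2.89037)=-0.16058, 0.27778×(-1.28093)=-0.35581, 0.05556×(-2.89037)=-0.16058, 0.11111×(-2.19722)=-0.24414, 0.05556×(-2.89037)=-0.16058, 0.38889×(-0.94446)=-0.36729, 0.05556×(-2.89037)=-0.16058.
Sum = -1.60955, so H' = 1.610.

1.610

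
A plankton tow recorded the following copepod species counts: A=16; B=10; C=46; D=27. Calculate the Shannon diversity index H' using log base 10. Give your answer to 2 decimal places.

Total N = 16+10+46+27 = 99, so the proportions are 0.1616, 0.101, 0.4646, 0.2727 (working shown to 4 dp, full precision carried).
Each pᵢ log₁₀ pᵢ term: 0.1616×(-0.7915)=-0.1279, 0.101×(-0.9956)=-0.1006, 0.4646×(-0.3329)=-0.1547, 0.2727×(-0.5643)=-0.1539.
Sum = -0.5371, so H' = 0.54.

0.54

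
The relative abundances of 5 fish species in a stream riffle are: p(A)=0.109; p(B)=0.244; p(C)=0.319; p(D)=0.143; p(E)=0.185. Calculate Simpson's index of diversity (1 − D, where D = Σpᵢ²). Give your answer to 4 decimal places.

0.7721

D = 0.109² + 0.244² + 0.319² + 0.143² + 0.185² = 0.011881 + 0.059536 + 0.101761 + 0.020449 + 0.034225 = 0.227852 (working shown to 6 dp, full precision carried).
So 1 − D = 0.772148, i.e. 0.7721 to 4 decimal places.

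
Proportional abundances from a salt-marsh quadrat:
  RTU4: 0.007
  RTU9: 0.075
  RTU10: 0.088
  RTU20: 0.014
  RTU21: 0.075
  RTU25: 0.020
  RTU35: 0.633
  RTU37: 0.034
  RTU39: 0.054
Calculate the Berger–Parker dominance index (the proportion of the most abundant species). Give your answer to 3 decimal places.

0.633

The largest proportion is 0.633, i.e. d = 0.633 to 3 decimal places.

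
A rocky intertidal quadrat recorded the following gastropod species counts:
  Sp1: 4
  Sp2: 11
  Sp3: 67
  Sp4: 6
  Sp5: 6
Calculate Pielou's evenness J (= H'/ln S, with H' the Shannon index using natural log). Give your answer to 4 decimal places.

0.6077

Total N = 4+11+67+6+6 = 94, so the proportions are 0.042553, 0.117021, 0.712766, 0.06383, 0.06383 (working shown to 6 dp, full precision carried).
H' = −Σ pᵢ ln pᵢ = −((-0.134340) + (-0.251057) + (-0.241344) + (-0.175630) + (-0.175630)) = 0.978002.
With S = 5 species, ln S = 1.609438, so J = 0.978002/1.609438 = 0.607667, i.e. 0.6077 to 4 decimal places.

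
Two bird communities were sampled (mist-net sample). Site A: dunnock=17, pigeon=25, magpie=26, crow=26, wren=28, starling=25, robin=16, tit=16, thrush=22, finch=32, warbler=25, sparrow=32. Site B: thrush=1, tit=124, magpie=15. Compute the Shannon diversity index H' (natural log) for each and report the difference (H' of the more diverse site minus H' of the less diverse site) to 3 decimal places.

Site A: N=290, proportions 0.05862, 0.08621, 0.08966, 0.08966, 0.09655, 0.08621, 0.05517, 0.05517, 0.07586, 0.11034, 0.08621, 0.11034, giving H' = 2.46010 (working shown to 5 dp, full precision carried).
Site B: N=140, proportions 0.00714, 0.88571, 0.10714, giving H' = 0.38210.
Difference = |2.46010 − 0.38210| = 2.07800, i.e. 2.078 to 3 decimal places.

2.078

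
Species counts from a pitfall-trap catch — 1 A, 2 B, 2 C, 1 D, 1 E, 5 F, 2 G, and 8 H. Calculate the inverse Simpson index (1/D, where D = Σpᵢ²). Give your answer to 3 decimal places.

Total N = 1+2+2+1+1+5+2+8 = 22, so the proportions are 0.0454545, 0.0909091, 0.0909091, 0.0454545, 0.0454545, 0.2272727, 0.0909091, 0.3636364 (working shown to 7 dp, full precision carried).
D = 0.0454545² + 0.0909091² + 0.0909091² + 0.0454545² + 0.0454545² + 0.2272727² + 0.0909091² + 0.3636364² = 0.0020661 + 0.0082645 + 0.0082645 + 0.0020661 + 0.0020661 + 0.0516529 + 0.0082645 + 0.1322314 = 0.2148760.
So 1/D = 4.65385, i.e. 4.654 to 3 decimal places.

4.654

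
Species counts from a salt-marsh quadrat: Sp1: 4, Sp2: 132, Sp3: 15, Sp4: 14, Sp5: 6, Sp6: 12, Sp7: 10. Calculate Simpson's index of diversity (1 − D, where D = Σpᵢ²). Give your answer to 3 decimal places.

0.513

Total N = 4+132+15+14+6+12+10 = 193, so the proportions are 0.02073, 0.68394, 0.07772, 0.07254, 0.03109, 0.06218, 0.05181 (working shown to 5 dp, full precision carried).
D = 0.02073² + 0.68394² + 0.07772² + 0.07254² + 0.03109² + 0.06218² + 0.05181² = 0.00043 + 0.46777 + 0.00604 + 0.00526 + 0.00097 + 0.00387 + 0.00268 = 0.48702.
So 1 − D = 0.51298, i.e. 0.513 to 3 decimal places.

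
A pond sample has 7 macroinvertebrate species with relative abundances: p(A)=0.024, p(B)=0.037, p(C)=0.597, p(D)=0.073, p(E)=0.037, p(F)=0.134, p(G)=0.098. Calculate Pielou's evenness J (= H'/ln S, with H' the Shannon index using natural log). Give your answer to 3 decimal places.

H' = −Σ pᵢ ln pᵢ = −((-0.08951) + (-0.12198) + (-0.30796) + (-0.19106) + (-0.12198) + (-0.26933) + (-0.22763)) = 1.32946 (working shown to 5 dp, full precision carried).
With S = 7 species, ln S = 1.94591, so J = 1.32946/1.94591 = 0.68321, i.e. 0.683 to 3 decimal places.

0.683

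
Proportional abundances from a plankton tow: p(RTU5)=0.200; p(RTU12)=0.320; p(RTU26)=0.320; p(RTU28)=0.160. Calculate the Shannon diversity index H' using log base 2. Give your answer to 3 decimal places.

Each pᵢ log₂ pᵢ term (working shown to 5 dp, full precision carried): 0.2×(-2.32193)=-0.46439, 0.32×(-1.64386)=-0.52603, 0.32×(-1.64386)=-0.52603, 0.16×(-2.64386)=-0.42302.
Sum = -1.93947, so H' = 1.939.

1.939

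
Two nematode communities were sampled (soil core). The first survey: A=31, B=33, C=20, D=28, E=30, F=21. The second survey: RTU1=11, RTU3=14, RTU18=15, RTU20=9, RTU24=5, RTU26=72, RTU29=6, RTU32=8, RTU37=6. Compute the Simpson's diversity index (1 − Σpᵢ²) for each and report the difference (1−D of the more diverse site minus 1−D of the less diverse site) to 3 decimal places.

0.108

The first survey: N=163, proportions 0.190184, 0.202454, 0.122699, 0.171779, 0.184049, 0.128834, giving 1−D = 0.827807 (working shown to 6 dp, full precision carried).
The second survey: N=146, proportions 0.075342, 0.09589, 0.10274, 0.061644, 0.034247, 0.493151, 0.041096, 0.054795, 0.041096, giving 1−D = 0.720023.
Difference = |0.827807 − 0.720023| = 0.107784, i.e. 0.108 to 3 decimal places.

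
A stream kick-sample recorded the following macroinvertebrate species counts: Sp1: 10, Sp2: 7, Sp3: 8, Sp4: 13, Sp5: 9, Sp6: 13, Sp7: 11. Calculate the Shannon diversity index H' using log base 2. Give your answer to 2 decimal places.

2.77

Total N = 10+7+8+13+9+13+11 = 71, so the proportions are 0.1408, 0.0986, 0.1127, 0.1831, 0.1268, 0.1831, 0.1549 (working shown to 4 dp, full precision carried).
Each pᵢ log₂ pᵢ term: 0.1408×(-2.8278)=-0.3983, 0.0986×(-3.3424)=-0.3295, 0.1127×(-3.1497)=-0.3549, 0.1831×(-2.4493)=-0.4485, 0.1268×(-2.9798)=-0.3777, 0.1831×(-2.4493)=-0.4485, 0.1549×(-2.6903)=-0.4168.
Sum = -2.7742, so H' = 2.77.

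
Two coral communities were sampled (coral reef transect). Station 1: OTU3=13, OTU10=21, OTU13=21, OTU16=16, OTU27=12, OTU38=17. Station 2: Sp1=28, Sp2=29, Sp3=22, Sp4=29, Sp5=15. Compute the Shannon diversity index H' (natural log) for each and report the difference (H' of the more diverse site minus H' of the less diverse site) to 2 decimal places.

0.19

Station 1: N=100, proportions 0.13, 0.21, 0.21, 0.16, 0.12, 0.17, giving H' = 1.7696 (working shown to 4 dp, full precision carried).
Station 2: N=123, proportions 0.2276, 0.2358, 0.1789, 0.2358, 0.122, giving H' = 1.5827.
Difference = |1.7696 − 1.5827| = 0.1869, i.e. 0.19 to 2 decimal places.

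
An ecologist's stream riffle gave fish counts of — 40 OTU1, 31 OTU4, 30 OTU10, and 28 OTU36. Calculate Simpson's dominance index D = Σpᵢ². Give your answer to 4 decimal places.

Total N = 40+31+30+28 = 129, so the proportions are 0.310078, 0.24031, 0.232558, 0.217054 (working shown to 6 dp, full precision carried).
D = 0.310078² + 0.24031² + 0.232558² + 0.217054² = 0.096148 + 0.057749 + 0.054083 + 0.047113 = 0.255093.
To 4 decimal places, D = 0.2551.

0.2551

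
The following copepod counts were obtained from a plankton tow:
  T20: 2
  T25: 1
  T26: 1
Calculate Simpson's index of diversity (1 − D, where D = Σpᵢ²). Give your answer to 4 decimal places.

0.6250

Total N = 2+1+1 = 4, so the proportions are 0.5, 0.25, 0.25 (working shown to 6 dp, full precision carried).
D = 0.5² + 0.25² + 0.25² = 0.250000 + 0.062500 + 0.062500 = 0.375000.
So 1 − D = 0.625000, i.e. 0.6250 to 4 decimal places.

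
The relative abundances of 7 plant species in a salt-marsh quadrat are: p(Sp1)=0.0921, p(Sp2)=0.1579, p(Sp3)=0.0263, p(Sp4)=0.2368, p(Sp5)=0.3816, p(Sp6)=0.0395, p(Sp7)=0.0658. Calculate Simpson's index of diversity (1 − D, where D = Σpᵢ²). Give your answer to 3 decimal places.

0.758

D = 0.0921² + 0.1579² + 0.0263² + 0.2368² + 0.3816² + 0.0395² + 0.0658² = 0.00848 + 0.02493 + 0.00069 + 0.05607 + 0.14562 + 0.00156 + 0.00433 = 0.24169 (working shown to 5 dp, full precision carried).
So 1 − D = 0.75831, i.e. 0.758 to 3 decimal places.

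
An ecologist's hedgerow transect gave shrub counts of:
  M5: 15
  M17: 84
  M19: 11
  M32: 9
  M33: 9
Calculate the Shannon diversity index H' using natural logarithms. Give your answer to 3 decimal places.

Total N = 15+84+11+9+9 = 128, so the proportions are 0.11719, 0.65625, 0.08594, 0.07031, 0.07031 (working shown to 5 dp, full precision carried).
Each pᵢ ln pᵢ term: 0.11719×(-2.14398)=-0.25125, 0.65625×(-0.42121)=-0.27642, 0.08594×(-2.45413)=-0.21090, 0.07031×(-2.65481)=-0.18667, 0.07031×(-2.65481)=-0.18667.
Sum = -1.11190, so H' = 1.112.

1.112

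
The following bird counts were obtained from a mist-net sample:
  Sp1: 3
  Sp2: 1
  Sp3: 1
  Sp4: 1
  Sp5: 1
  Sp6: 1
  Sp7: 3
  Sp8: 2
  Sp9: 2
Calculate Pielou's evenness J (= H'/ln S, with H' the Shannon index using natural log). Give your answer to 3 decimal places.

Total N = 3+1+1+1+1+1+3+2+2 = 15, so the proportions are 0.2, 0.06667, 0.06667, 0.06667, 0.06667, 0.06667, 0.2, 0.13333, 0.13333 (working shown to 5 dp, full precision carried).
H' = −Σ pᵢ ln pᵢ = −((-0.32189) + (-0.18054) + (-0.18054) + (-0.18054) + (-0.18054) + (-0.18054) + (-0.32189) + (-0.26865) + (-0.26865)) = 2.08377.
With S = 9 species, ln S = 2.19722, so J = 2.08377/2.19722 = 0.94836, i.e. 0.948 to 3 decimal places.

0.948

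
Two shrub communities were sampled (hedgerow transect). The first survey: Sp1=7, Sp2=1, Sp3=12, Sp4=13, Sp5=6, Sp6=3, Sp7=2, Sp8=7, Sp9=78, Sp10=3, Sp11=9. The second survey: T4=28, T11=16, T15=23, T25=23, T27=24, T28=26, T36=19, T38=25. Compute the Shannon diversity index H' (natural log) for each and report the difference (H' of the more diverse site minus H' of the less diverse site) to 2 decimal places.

The first survey: N=141, proportions 0.0496, 0.0071, 0.0851, 0.0922, 0.0426, 0.0213, 0.0142, 0.0496, 0.5532, 0.0213, 0.0638, giving H' = 1.6244 (working shown to 4 dp, full precision carried).
The second survey: N=184, proportions 0.1522, 0.087, 0.125, 0.125, 0.1304, 0.1413, 0.1033, 0.1359, giving H' = 2.0666.
Difference = |1.6244 − 2.0666| = 0.4422, i.e. 0.44 to 2 decimal places.

0.44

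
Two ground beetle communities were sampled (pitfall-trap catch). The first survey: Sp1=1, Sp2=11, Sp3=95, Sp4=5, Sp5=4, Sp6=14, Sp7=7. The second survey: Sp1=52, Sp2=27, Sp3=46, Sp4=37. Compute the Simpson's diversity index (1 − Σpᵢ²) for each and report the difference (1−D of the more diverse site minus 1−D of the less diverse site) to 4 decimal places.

The first survey: N=137, proportions 0.007299, 0.080292, 0.693431, 0.036496, 0.029197, 0.10219, 0.051095, giving 1−D = 0.497416 (working shown to 6 dp, full precision carried).
The second survey: N=162, proportions 0.320988, 0.166667, 0.283951, 0.228395, giving 1−D = 0.736397.
Difference = |0.497416 − 0.736397| = 0.238981, i.e. 0.2390 to 4 decimal places.

0.2390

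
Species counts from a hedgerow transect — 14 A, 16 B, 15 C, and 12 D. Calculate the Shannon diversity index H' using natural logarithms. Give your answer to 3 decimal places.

Total N = 14+16+15+12 = 57, so the proportions are 0.24561, 0.2807, 0.26316, 0.21053 (working shown to 5 dp, full precision carried).
Each pᵢ ln pᵢ term: 0.24561×(-1.40399)=-0.34484, 0.2807×(-1.27046)=-0.35662, 0.26316×(-1.33500)=-0.35132, 0.21053×(-1.55814)=-0.32803.
Sum = -1.38081, so H' = 1.381.

1.381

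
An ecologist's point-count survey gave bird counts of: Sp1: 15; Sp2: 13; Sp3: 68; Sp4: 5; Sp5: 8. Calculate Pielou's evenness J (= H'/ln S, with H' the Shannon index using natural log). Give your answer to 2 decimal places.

Total N = 15+13+68+5+8 = 109, so the proportions are 0.1376, 0.1193, 0.6239, 0.0459, 0.0734 (working shown to 4 dp, full precision carried).
H' = −Σ pᵢ ln pᵢ = −((-0.2729) + (-0.2536) + (-0.2944) + (-0.1414) + (-0.1917)) = 1.1540.
With S = 5 species, ln S = 1.6094, so J = 1.1540/1.6094 = 0.7170, i.e. 0.72 to 2 decimal places.

0.72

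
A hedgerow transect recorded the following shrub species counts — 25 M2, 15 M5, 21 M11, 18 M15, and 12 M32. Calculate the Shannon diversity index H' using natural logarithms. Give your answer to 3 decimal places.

1.578

Total N = 25+15+21+18+12 = 91, so the proportions are 0.27473, 0.16484, 0.23077, 0.1978, 0.13187 (working shown to 5 dp, full precision carried).
Each pᵢ ln pᵢ term: 0.27473×(-1.29198)=-0.35494, 0.16484×(-1.80281)=-0.29717, 0.23077×(-1.46634)=-0.33839, 0.1978×(-1.62049)=-0.32054, 0.13187×(-2.02595)=-0.26716.
Sum = -1.57819, so H' = 1.578.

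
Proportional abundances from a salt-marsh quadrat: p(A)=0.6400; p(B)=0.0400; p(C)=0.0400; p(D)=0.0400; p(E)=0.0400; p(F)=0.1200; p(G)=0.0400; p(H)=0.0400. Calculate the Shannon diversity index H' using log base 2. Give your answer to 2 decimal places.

1.89

Each pᵢ log₂ pᵢ term (working shown to 4 dp, full precision carried): 0.64×(-0.6439)=-0.4121, 0.04×(-4.6439)=-0.1858, 0.04×(-4.6439)=-0.1858, 0.04×(-4.6439)=-0.1858, 0.04×(-4.6439)=-0.1858, 0.12×(-3.0589)=-0.3671, 0.04×(-4.6439)=-0.1858, 0.04×(-4.6439)=-0.1858.
Sum = -1.8937, so H' = 1.89.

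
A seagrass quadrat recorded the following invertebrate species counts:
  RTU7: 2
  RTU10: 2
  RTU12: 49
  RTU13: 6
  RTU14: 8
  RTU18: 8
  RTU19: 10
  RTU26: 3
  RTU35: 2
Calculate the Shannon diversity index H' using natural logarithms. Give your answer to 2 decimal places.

1.55

Total N = 2+2+49+6+8+8+10+3+2 = 90, so the proportions are 0.0222, 0.0222, 0.5444, 0.0667, 0.0889, 0.0889, 0.1111, 0.0333, 0.0222 (working shown to 4 dp, full precision carried).
Each pᵢ ln pᵢ term: 0.0222×(-3.8067)=-0.0846, 0.0222×(-3.8067)=-0.0846, 0.5444×(-0.6080)=-0.3310, 0.0667×(-2.7081)=-0.1805, 0.0889×(-2.4204)=-0.2151, 0.0889×(-2.4204)=-0.2151, 0.1111×(-2.1972)=-0.2441, 0.0333×(-3.4012)=-0.1134, 0.0222×(-3.8067)=-0.0846.
Sum = -1.5531, so H' = 1.55.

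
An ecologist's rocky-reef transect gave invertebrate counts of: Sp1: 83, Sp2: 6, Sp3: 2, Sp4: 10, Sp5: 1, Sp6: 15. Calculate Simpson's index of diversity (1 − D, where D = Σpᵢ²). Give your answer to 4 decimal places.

Total N = 83+6+2+10+1+15 = 117, so the proportions are 0.709402, 0.051282, 0.017094, 0.08547, 0.008547, 0.128205 (working shown to 6 dp, full precision carried).
D = 0.709402² + 0.051282² + 0.017094² + 0.08547² + 0.008547² + 0.128205² = 0.503251 + 0.002630 + 0.000292 + 0.007305 + 0.000073 + 0.016437 = 0.529988.
So 1 − D = 0.470012, i.e. 0.4700 to 4 decimal places.

0.4700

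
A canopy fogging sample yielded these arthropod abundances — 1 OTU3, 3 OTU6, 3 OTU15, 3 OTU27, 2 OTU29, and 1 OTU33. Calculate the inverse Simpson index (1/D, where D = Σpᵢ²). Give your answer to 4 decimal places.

5.1212

Total N = 1+3+3+3+2+1 = 13, so the proportions are 0.07692308, 0.23076923, 0.23076923, 0.23076923, 0.15384615, 0.07692308 (working shown to 8 dp, full precision carried).
D = 0.07692308² + 0.23076923² + 0.23076923² + 0.23076923² + 0.15384615² + 0.07692308² = 0.00591716 + 0.05325444 + 0.05325444 + 0.05325444 + 0.02366864 + 0.00591716 = 0.19526627.
So 1/D = 5.121212, i.e. 5.1212 to 4 decimal places.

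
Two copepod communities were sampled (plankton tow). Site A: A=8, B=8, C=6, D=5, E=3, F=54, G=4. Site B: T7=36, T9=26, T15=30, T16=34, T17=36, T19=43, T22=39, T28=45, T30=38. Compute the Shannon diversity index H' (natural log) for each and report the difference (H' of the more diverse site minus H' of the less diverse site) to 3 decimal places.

0.848

Site A: N=88, proportions 0.09091, 0.09091, 0.06818, 0.05682, 0.03409, 0.61364, 0.04545, giving H' = 1.33739 (working shown to 5 dp, full precision carried).
Site B: N=327, proportions 0.11009, 0.07951, 0.09174, 0.10398, 0.11009, 0.1315, 0.11927, 0.13761, 0.11621, giving H' = 2.18508.
Difference = |1.33739 − 2.18508| = 0.84769, i.e. 0.848 to 3 decimal places.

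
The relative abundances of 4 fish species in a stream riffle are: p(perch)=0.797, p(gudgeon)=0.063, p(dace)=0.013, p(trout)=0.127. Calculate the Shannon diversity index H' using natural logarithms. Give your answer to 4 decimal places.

Each pᵢ ln pᵢ term (working shown to 6 dp, full precision carried): 0.797×(-0.226901)=-0.180840, 0.063×(-2.764621)=-0.174171, 0.013×(-4.342806)=-0.056456, 0.127×(-2.063568)=-0.262073.
Sum = -0.673541, so H' = 0.6735.

0.6735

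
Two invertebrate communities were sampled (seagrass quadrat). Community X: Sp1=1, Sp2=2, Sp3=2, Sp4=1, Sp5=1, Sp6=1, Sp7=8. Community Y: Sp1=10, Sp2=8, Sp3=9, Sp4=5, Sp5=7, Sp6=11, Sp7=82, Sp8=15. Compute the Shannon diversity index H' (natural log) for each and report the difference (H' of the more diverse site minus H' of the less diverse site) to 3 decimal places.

0.035

Community X: N=16, proportions 0.0625, 0.125, 0.125, 0.0625, 0.0625, 0.0625, 0.5, giving H' = 1.55958 (working shown to 5 dp, full precision carried).
Community Y: N=147, proportions 0.06803, 0.05442, 0.06122, 0.03401, 0.04762, 0.07483, 0.55782, 0.10204, giving H' = 1.52476.
Difference = |1.55958 − 1.52476| = 0.03482, i.e. 0.035 to 3 decimal places.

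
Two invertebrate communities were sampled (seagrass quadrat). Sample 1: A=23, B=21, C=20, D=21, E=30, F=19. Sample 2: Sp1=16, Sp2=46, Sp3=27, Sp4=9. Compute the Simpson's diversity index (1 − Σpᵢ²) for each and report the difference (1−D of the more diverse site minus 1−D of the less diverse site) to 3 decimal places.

0.160

Sample 1: N=134, proportions 0.17164, 0.15672, 0.14925, 0.15672, 0.22388, 0.14179, giving 1−D = 0.82892 (working shown to 5 dp, full precision carried).
Sample 2: N=98, proportions 0.16327, 0.46939, 0.27551, 0.09184, giving 1−D = 0.66868.
Difference = |0.82892 − 0.66868| = 0.16024, i.e. 0.160 to 3 decimal places.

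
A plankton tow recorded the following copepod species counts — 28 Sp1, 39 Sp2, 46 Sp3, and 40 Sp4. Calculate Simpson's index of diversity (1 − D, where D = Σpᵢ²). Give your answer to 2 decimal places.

Total N = 28+39+46+40 = 153, so the proportions are 0.183, 0.2549, 0.3007, 0.2614 (working shown to 4 dp, full precision carried).
D = 0.183² + 0.2549² + 0.3007² + 0.2614² = 0.0335 + 0.0650 + 0.0904 + 0.0683 = 0.2572.
So 1 − D = 0.7428, i.e. 0.74 to 2 decimal places.

0.74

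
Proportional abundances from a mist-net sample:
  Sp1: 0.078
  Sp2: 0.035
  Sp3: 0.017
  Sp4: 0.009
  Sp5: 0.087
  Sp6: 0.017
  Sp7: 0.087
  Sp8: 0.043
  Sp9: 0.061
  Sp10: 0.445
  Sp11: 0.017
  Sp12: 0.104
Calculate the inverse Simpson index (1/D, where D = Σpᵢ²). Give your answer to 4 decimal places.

D = 0.078² + 0.035² + 0.017² + 0.009² + 0.087² + 0.017² + 0.087² + 0.043² + 0.061² + 0.445² + 0.017² + 0.104² = 0.00608400 + 0.00122500 + 0.00028900 + 0.00008100 + 0.00756900 + 0.00028900 + 0.00756900 + 0.00184900 + 0.00372100 + 0.19802500 + 0.00028900 + 0.01081600 = 0.23780600 (working shown to 8 dp, full precision carried).
So 1/D = 4.205108, i.e. 4.2051 to 4 decimal places.

4.2051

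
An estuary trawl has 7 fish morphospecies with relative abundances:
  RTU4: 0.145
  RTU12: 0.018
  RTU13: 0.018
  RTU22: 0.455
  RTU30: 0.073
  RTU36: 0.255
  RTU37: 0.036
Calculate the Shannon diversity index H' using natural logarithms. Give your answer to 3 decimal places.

1.442

Each pᵢ ln pᵢ term (working shown to 5 dp, full precision carried): 0.145×(-1.93102)=-0.28000, 0.018×(-4.01738)=-0.07231, 0.018×(-4.01738)=-0.07231, 0.455×(-0.78746)=-0.35829, 0.073×(-2.61730)=-0.19106, 0.255×(-1.36649)=-0.34846, 0.036×(-3.32424)=-0.11967.
Sum = -1.44211, so H' = 1.442.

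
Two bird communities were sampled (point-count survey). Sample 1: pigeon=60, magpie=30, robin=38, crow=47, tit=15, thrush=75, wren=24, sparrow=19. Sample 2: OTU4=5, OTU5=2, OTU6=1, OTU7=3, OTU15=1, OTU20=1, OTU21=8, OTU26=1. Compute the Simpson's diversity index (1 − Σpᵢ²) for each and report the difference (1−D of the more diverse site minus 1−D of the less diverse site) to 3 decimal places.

Sample 1: N=308, proportions 0.19481, 0.0974, 0.12338, 0.1526, 0.0487, 0.24351, 0.07792, 0.06169, giving 1−D = 0.84251 (working shown to 5 dp, full precision carried).
Sample 2: N=22, proportions 0.22727, 0.09091, 0.04545, 0.13636, 0.04545, 0.04545, 0.36364, 0.04545, giving 1−D = 0.78099.
Difference = |0.84251 − 0.78099| = 0.06152, i.e. 0.062 to 3 decimal places.

0.062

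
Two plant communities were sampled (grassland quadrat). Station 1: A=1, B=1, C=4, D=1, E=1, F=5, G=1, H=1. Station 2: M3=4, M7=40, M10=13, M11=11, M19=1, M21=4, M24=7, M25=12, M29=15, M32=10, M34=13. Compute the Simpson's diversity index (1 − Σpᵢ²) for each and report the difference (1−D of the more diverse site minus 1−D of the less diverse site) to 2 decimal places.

0.05

Station 1: N=15, proportions 0.0667, 0.0667, 0.2667, 0.0667, 0.0667, 0.3333, 0.0667, 0.0667, giving 1−D = 0.7911 (working shown to 4 dp, full precision carried).
Station 2: N=130, proportions 0.0308, 0.3077, 0.1, 0.0846, 0.0077, 0.0308, 0.0538, 0.0923, 0.1154, 0.0769, 0.1, giving 1−D = 0.8456.
Difference = |0.7911 − 0.8456| = 0.0545, i.e. 0.05 to 2 decimal places.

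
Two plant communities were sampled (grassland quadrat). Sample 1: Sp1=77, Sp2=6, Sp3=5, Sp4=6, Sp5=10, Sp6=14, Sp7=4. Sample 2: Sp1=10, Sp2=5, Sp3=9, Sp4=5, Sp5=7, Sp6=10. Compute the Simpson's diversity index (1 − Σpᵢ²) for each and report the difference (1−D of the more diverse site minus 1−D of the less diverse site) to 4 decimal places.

Sample 1: N=122, proportions 0.631148, 0.04918, 0.040984, 0.04918, 0.081967, 0.114754, 0.032787, giving 1−D = 0.574174 (working shown to 6 dp, full precision carried).
Sample 2: N=46, proportions 0.217391, 0.108696, 0.195652, 0.108696, 0.152174, 0.217391, giving 1−D = 0.820416.
Difference = |0.574174 − 0.820416| = 0.246242, i.e. 0.2462 to 4 decimal places.

0.2462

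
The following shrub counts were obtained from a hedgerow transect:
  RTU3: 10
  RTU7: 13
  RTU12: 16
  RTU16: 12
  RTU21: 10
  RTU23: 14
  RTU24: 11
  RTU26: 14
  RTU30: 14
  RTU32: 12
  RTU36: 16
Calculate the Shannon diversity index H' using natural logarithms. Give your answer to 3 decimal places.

2.386

Total N = 10+13+16+12+10+14+11+14+14+12+16 = 142, so the proportions are 0.07042, 0.09155, 0.11268, 0.08451, 0.07042, 0.09859, 0.07746, 0.09859, 0.09859, 0.08451, 0.11268 (working shown to 5 dp, full precision carried).
Each pᵢ ln pᵢ term: 0.07042×(-2.65324)=-0.18685, 0.09155×(-2.39088)=-0.21888, 0.11268×(-2.18324)=-0.24600, 0.08451×(-2.47092)=-0.20881, 0.07042×(-2.65324)=-0.18685, 0.09859×(-2.31677)=-0.22841, 0.07746×(-2.55793)=-0.19815, 0.09859×(-2.31677)=-0.22841, 0.09859×(-2.31677)=-0.22841, 0.08451×(-2.47092)=-0.20881, 0.11268×(-2.18324)=-0.24600.
Sum = -2.38559, so H' = 2.386.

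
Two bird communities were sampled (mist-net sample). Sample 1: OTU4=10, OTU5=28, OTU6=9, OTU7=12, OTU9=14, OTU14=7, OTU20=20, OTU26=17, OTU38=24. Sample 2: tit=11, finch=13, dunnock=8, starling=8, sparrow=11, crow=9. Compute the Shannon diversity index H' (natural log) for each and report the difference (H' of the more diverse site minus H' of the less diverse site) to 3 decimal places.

Sample 1: N=141, proportions 0.07092, 0.19858, 0.06383, 0.08511, 0.09929, 0.04965, 0.14184, 0.12057, 0.17021, giving H' = 2.10591 (working shown to 5 dp, full precision carried).
Sample 2: N=60, proportions 0.18333, 0.21667, 0.13333, 0.13333, 0.18333, 0.15, giving H' = 1.77528.
Difference = |2.10591 − 1.77528| = 0.33063, i.e. 0.331 to 3 decimal places.

0.331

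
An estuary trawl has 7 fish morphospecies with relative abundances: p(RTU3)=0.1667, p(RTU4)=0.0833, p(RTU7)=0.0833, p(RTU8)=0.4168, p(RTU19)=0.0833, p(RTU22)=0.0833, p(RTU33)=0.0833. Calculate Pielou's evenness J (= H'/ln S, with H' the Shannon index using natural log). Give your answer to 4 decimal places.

0.8729

H' = −Σ pᵢ ln pᵢ = −((-0.298653) + (-0.207026) + (-0.207026) + (-0.364762) + (-0.207026) + (-0.207026) + (-0.207026)) = 1.698545 (working shown to 6 dp, full precision carried).
With S = 7 species, ln S = 1.945910, so J = 1.698545/1.945910 = 0.872880, i.e. 0.8729 to 4 decimal places.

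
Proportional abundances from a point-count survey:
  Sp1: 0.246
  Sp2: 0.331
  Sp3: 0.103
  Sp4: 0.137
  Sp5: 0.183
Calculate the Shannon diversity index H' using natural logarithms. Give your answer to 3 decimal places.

1.528

Each pᵢ ln pᵢ term (working shown to 5 dp, full precision carried): 0.246×(-1.40242)=-0.34500, 0.331×(-1.10564)=-0.36597, 0.103×(-2.27303)=-0.23412, 0.137×(-1.98777)=-0.27233, 0.183×(-1.69827)=-0.31078.
Sum = -1.52819, so H' = 1.528.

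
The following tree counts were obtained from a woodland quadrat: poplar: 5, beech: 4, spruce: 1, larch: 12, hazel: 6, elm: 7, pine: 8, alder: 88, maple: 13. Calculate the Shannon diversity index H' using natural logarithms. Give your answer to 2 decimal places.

1.42

Total N = 5+4+1+12+6+7+8+88+13 = 144, so the proportions are 0.0347, 0.0278, 0.0069, 0.0833, 0.0417, 0.0486, 0.0556, 0.6111, 0.0903 (working shown to 4 dp, full precision carried).
Each pᵢ ln pᵢ term: 0.0347×(-3.3604)=-0.1167, 0.0278×(-3.5835)=-0.0995, 0.0069×(-4.9698)=-0.0345, 0.0833×(-2.4849)=-0.2071, 0.0417×(-3.1781)=-0.1324, 0.0486×(-3.0239)=-0.1470, 0.0556×(-2.8904)=-0.1606, 0.6111×(-0.4925)=-0.3010, 0.0903×(-2.4049)=-0.2171.
Sum = -1.4159, so H' = 1.42.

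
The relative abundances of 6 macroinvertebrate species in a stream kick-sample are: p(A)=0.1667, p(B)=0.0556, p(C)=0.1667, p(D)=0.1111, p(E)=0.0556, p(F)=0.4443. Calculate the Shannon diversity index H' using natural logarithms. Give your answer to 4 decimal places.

1.5232

Each pᵢ ln pᵢ term (working shown to 6 dp, full precision carried): 0.1667×(-1.791559)=-0.298653, 0.0556×(-2.889572)=-0.160660, 0.1667×(-1.791559)=-0.298653, 0.1111×(-2.197325)=-0.244123, 0.0556×(-2.889572)=-0.160660, 0.4443×(-0.811255)=-0.360441.
Sum = -1.523190, so H' = 1.5232.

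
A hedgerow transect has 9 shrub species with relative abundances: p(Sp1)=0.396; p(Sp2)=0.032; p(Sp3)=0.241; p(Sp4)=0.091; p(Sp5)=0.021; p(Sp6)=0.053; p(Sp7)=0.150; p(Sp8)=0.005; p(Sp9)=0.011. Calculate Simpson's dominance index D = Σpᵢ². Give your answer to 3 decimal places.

D = 0.396² + 0.032² + 0.241² + 0.091² + 0.021² + 0.053² + 0.15² + 0.005² + 0.011² = 0.15682 + 0.00102 + 0.05808 + 0.00828 + 0.00044 + 0.00281 + 0.02250 + 0.00003 + 0.00012 = 0.25010 (working shown to 5 dp, full precision carried).
To 3 decimal places, D = 0.250.

0.250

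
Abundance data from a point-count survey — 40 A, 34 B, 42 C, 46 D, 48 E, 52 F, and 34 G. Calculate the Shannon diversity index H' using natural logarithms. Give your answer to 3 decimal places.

Total N = 40+34+42+46+48+52+34 = 296, so the proportions are 0.13514, 0.11486, 0.14189, 0.15541, 0.16216, 0.17568, 0.11486 (working shown to 5 dp, full precision carried).
Each pᵢ ln pᵢ term: 0.13514×(-2.00148)=-0.27047, 0.11486×(-2.16400)=-0.24857, 0.14189×(-1.95269)=-0.27707, 0.15541×(-1.86172)=-0.28932, 0.16216×(-1.81916)=-0.29500, 0.17568×(-1.73912)=-0.30552, 0.11486×(-2.16400)=-0.24857.
Sum = -1.93452, so H' = 1.935.

1.935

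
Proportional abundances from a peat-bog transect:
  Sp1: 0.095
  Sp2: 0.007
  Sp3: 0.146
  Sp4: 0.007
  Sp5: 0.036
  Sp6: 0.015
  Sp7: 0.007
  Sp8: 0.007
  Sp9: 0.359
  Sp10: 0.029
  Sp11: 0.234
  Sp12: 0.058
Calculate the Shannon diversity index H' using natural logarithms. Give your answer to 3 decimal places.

Each pᵢ ln pᵢ term (working shown to 5 dp, full precision carried): 0.095×(-2.35388)=-0.22362, 0.007×(-4.96185)=-0.03473, 0.146×(-1.92415)=-0.28093, 0.007×(-4.96185)=-0.03473, 0.036×(-3.32424)=-0.11967, 0.015×(-4.19971)=-0.06300, 0.007×(-4.96185)=-0.03473, 0.007×(-4.96185)=-0.03473, 0.359×(-1.02443)=-0.36777, 0.029×(-3.54046)=-0.10267, 0.234×(-1.45243)=-0.33987, 0.058×(-2.84731)=-0.16514.
Sum = -1.80160, so H' = 1.802.

1.802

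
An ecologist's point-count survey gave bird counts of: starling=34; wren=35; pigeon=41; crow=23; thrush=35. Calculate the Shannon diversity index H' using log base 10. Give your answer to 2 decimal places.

Total N = 34+35+41+23+35 = 168, so the proportions are 0.2024, 0.2083, 0.244, 0.1369, 0.2083 (working shown to 4 dp, full precision carried).
Each pᵢ log₁₀ pᵢ term: 0.2024×(-0.6938)=-0.1404, 0.2083×(-0.6812)=-0.1419, 0.244×(-0.6125)=-0.1495, 0.1369×(-0.8636)=-0.1182, 0.2083×(-0.6812)=-0.1419.
Sum = -0.6920, so H' = 0.69.

0.69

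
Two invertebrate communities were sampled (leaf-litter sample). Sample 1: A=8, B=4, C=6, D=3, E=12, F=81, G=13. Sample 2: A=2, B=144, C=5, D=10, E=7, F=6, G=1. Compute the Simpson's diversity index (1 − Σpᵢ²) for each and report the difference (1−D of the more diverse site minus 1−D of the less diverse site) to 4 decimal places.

0.2502

Sample 1: N=127, proportions 0.062992, 0.031496, 0.047244, 0.023622, 0.094488, 0.637795, 0.102362, giving 1−D = 0.566061 (working shown to 6 dp, full precision carried).
Sample 2: N=175, proportions 0.011429, 0.822857, 0.028571, 0.057143, 0.04, 0.034286, 0.005714, giving 1−D = 0.315886.
Difference = |0.566061 − 0.315886| = 0.250175, i.e. 0.2502 to 4 decimal places.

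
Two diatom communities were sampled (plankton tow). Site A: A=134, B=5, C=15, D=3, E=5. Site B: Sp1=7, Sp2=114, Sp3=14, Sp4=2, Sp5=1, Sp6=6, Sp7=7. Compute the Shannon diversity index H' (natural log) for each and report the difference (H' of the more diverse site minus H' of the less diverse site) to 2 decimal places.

0.27

Site A: N=162, proportions 0.82716, 0.030864, 0.092593, 0.018519, 0.030864, giving H' = 0.665859 (working shown to 6 dp, full precision carried).
Site B: N=151, proportions 0.046358, 0.754967, 0.092715, 0.013245, 0.006623, 0.039735, 0.046358, giving H' = 0.936134.
Difference = |0.665859 − 0.936134| = 0.270275, i.e. 0.27 to 2 decimal places.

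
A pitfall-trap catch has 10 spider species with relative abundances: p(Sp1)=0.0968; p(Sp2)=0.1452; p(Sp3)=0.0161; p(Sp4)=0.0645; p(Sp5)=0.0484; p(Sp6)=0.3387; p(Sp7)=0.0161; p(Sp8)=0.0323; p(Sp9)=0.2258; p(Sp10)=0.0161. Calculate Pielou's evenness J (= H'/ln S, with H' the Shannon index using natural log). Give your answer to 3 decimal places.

H' = −Σ pᵢ ln pᵢ = −((-0.22604) + (-0.28018) + (-0.06648) + (-0.17680) + (-0.14657) + (-0.36669) + (-0.06648) + (-0.11088) + (-0.33601) + (-0.06648)) = 1.84260 (working shown to 5 dp, full precision carried).
With S = 10 species, ln S = 2.30259, so J = 1.84260/2.30259 = 0.80023, i.e. 0.800 to 3 decimal places.

0.800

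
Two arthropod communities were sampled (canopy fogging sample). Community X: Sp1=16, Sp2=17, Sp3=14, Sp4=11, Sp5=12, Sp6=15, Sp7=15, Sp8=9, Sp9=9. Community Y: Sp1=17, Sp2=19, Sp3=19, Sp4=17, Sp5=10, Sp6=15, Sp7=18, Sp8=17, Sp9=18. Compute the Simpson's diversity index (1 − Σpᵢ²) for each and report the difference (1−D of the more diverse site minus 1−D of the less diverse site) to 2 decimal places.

0.00

Community X: N=118, proportions 0.1356, 0.1441, 0.1186, 0.0932, 0.1017, 0.1271, 0.1271, 0.0763, 0.0763, giving 1−D = 0.8838 (working shown to 4 dp, full precision carried).
Community Y: N=150, proportions 0.1133, 0.1267, 0.1267, 0.1133, 0.0667, 0.1, 0.12, 0.1133, 0.12, giving 1−D = 0.8861.
Difference = |0.8838 − 0.8861| = 0.0023, i.e. 0.00 to 2 decimal places.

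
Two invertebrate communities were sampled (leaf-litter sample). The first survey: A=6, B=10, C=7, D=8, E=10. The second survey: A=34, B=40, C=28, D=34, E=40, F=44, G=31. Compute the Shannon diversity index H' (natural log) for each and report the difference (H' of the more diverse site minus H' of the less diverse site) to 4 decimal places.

0.3450

The first survey: N=41, proportions 0.146341, 0.243902, 0.170732, 0.195122, 0.243902, giving H' = 1.590178 (working shown to 6 dp, full precision carried).
The second survey: N=251, proportions 0.135458, 0.159363, 0.111554, 0.135458, 0.159363, 0.175299, 0.123506, giving H' = 1.935164.
Difference = |1.590178 − 1.935164| = 0.344986, i.e. 0.3450 to 4 decimal places.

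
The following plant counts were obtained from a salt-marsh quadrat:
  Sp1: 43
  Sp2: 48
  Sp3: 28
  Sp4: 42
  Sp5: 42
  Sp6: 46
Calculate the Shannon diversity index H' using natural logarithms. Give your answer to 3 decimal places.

1.779

Total N = 43+48+28+42+42+46 = 249, so the proportions are 0.17269, 0.19277, 0.11245, 0.16867, 0.16867, 0.18474 (working shown to 5 dp, full precision carried).
Each pᵢ ln pᵢ term: 0.17269×(-1.75625)=-0.30329, 0.19277×(-1.64625)=-0.31735, 0.11245×(-2.18525)=-0.24573, 0.16867×(-1.77978)=-0.30020, 0.16867×(-1.77978)=-0.30020, 0.18474×(-1.68881)=-0.31199.
Sum = -1.77877, so H' = 1.779.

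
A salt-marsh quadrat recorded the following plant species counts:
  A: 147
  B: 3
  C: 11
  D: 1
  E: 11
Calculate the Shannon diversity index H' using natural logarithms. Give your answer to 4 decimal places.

Total N = 147+3+11+1+11 = 173, so the proportions are 0.849711, 0.017341, 0.063584, 0.00578, 0.063584 (working shown to 6 dp, full precision carried).
Each pᵢ ln pᵢ term: 0.849711×(-0.162859)=-0.138383, 0.017341×(-4.054679)=-0.070312, 0.063584×(-2.755396)=-0.175199, 0.00578×(-5.153292)=-0.029788, 0.063584×(-2.755396)=-0.175199.
Sum = -0.588880, so H' = 0.5889.

0.5889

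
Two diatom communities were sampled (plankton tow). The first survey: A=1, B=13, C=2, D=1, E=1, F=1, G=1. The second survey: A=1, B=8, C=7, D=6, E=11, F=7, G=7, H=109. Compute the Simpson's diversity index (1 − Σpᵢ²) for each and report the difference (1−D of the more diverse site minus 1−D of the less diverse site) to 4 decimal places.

The first survey: N=20, proportions 0.05, 0.65, 0.1, 0.05, 0.05, 0.05, 0.05, giving 1−D = 0.555000 (working shown to 6 dp, full precision carried).
The second survey: N=156, proportions 0.00641, 0.051282, 0.044872, 0.038462, 0.070513, 0.044872, 0.044872, 0.698718, giving 1−D = 0.496631.
Difference = |0.555000 − 0.496631| = 0.058369, i.e. 0.0584 to 4 decimal places.

0.0584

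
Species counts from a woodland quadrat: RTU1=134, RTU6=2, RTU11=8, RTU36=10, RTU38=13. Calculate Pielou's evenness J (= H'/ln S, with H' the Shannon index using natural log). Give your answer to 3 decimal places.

Total N = 134+2+8+10+13 = 167, so the proportions are 0.8024, 0.01198, 0.0479, 0.05988, 0.07784 (working shown to 5 dp, full precision carried).
H' = −Σ pᵢ ln pᵢ = −((-0.17665) + (-0.05299) + (-0.14556) + (-0.16859) + (-0.19874)) = 0.74253.
With S = 5 species, ln S = 1.60944, so J = 0.74253/1.60944 = 0.46136, i.e. 0.461 to 3 decimal places.

0.461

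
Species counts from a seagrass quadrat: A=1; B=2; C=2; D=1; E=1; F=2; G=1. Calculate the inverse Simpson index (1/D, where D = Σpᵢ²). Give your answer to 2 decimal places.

6.25

Total N = 1+2+2+1+1+2+1 = 10, so the proportions are 0.1, 0.2, 0.2, 0.1, 0.1, 0.2, 0.1 (working shown to 6 dp, full precision carried).
D = 0.1² + 0.2² + 0.2² + 0.1² + 0.1² + 0.2² + 0.1² = 0.010000 + 0.040000 + 0.040000 + 0.010000 + 0.010000 + 0.040000 + 0.010000 = 0.160000.
So 1/D = 6.2500, i.e. 6.25 to 2 decimal places.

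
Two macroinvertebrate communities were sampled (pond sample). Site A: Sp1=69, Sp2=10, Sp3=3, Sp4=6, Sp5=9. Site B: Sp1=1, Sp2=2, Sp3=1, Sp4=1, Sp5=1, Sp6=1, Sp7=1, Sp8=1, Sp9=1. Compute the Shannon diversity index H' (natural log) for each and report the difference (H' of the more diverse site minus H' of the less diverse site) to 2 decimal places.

1.19

Site A: N=97, proportions 0.7113, 0.1031, 0.0309, 0.0619, 0.0928, giving H' = 0.9768 (working shown to 4 dp, full precision carried).
Site B: N=10, proportions 0.1, 0.2, 0.1, 0.1, 0.1, 0.1, 0.1, 0.1, 0.1, giving H' = 2.1640.
Difference = |0.9768 − 2.1640| = 1.1872, i.e. 1.19 to 2 decimal places.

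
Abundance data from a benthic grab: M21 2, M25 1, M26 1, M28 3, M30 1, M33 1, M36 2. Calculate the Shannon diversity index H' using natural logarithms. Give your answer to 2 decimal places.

1.85

Total N = 2+1+1+3+1+1+2 = 11, so the proportions are 0.1818, 0.0909, 0.0909, 0.2727, 0.0909, 0.0909, 0.1818 (working shown to 4 dp, full precision carried).
Each pᵢ ln pᵢ term: 0.1818×(-1.7047)=-0.3100, 0.0909×(-2.3979)=-0.2180, 0.0909×(-2.3979)=-0.2180, 0.2727×(-1.2993)=-0.3543, 0.0909×(-2.3979)=-0.2180, 0.0909×(-2.3979)=-0.2180, 0.1818×(-1.7047)=-0.3100.
Sum = -1.8462, so H' = 1.85.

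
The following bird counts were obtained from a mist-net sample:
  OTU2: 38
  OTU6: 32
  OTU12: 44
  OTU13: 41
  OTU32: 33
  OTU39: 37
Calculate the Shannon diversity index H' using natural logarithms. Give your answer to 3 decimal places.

Total N = 38+32+44+41+33+37 = 225, so the proportions are 0.16889, 0.14222, 0.19556, 0.18222, 0.14667, 0.16444 (working shown to 5 dp, full precision carried).
Each pᵢ ln pᵢ term: 0.16889×(-1.77851)=-0.30037, 0.14222×(-1.95036)=-0.27739, 0.19556×(-1.63191)=-0.31913, 0.18222×(-1.70253)=-0.31024, 0.14667×(-1.91959)=-0.28154, 0.16444×(-1.80518)=-0.29685.
Sum = -1.78552, so H' = 1.786.

1.786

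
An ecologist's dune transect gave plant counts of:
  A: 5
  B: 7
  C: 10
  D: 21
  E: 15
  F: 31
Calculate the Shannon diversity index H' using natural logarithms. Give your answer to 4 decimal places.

Total N = 5+7+10+21+15+31 = 89, so the proportions are 0.05618, 0.078652, 0.11236, 0.235955, 0.168539, 0.348315 (working shown to 6 dp, full precision carried).
Each pᵢ ln pᵢ term: 0.05618×(-2.879198)=-0.161753, 0.078652×(-2.542726)=-0.199990, 0.11236×(-2.186051)=-0.245624, 0.235955×(-1.444114)=-0.340746, 0.168539×(-1.780586)=-0.300099, 0.348315×(-1.054649)=-0.367350.
Sum = -1.615561, so H' = 1.6156.

1.6156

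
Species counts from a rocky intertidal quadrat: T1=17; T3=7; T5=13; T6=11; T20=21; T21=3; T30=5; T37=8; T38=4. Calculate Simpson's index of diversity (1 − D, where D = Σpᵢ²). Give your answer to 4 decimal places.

0.8507

Total N = 17+7+13+11+21+3+5+8+4 = 89, so the proportions are 0.191011, 0.078652, 0.146067, 0.123596, 0.235955, 0.033708, 0.05618, 0.089888, 0.044944 (working shown to 6 dp, full precision carried).
D = 0.191011² + 0.078652² + 0.146067² + 0.123596² + 0.235955² + 0.033708² + 0.05618² + 0.089888² + 0.044944² = 0.036485 + 0.006186 + 0.021336 + 0.015276 + 0.055675 + 0.001136 + 0.003156 + 0.008080 + 0.002020 = 0.149350.
So 1 − D = 0.850650, i.e. 0.8507 to 4 decimal places.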